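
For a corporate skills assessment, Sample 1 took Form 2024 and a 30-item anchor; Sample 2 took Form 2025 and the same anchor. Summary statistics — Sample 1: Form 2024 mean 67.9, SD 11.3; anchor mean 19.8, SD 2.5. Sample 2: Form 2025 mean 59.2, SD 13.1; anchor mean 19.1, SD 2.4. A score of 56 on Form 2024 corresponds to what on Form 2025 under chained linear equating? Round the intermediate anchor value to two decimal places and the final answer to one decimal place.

Form 2024 → anchor (Sample 1): v = (2.5/11.3)(56 − 67.9) + 19.8 = 17.17
anchor → Form 2025 (Sample 2): y = (13.1/2.4)(17.17 − 19.1) + 59.2 = 48.7

48.7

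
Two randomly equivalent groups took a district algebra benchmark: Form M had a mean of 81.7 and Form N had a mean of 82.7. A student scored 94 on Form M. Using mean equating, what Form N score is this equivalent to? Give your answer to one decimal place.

95.0

Mean equating: y = x + (M_Y − M_X) = 94 + (82.7 − 81.7) = 95.0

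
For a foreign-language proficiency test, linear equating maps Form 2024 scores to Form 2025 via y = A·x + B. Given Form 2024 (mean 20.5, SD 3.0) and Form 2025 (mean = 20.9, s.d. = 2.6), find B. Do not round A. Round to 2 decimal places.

3.13

A = SD_Y / SD_X = 2.6 / 3.0 = 0.866667
B = M_Y − A·M_X = 20.9 − 0.866667 × 20.5 = 3.13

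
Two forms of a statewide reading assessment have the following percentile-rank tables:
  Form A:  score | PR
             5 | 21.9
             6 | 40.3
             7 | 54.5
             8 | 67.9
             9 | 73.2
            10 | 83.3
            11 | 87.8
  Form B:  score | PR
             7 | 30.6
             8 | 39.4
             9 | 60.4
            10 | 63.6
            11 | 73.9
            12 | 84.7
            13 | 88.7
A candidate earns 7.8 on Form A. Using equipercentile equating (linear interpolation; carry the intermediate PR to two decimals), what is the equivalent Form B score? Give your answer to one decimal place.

10.2

PR of 7.8 on Form A: 54.5 + (7.8 − 7)/(8 − 7) × (67.9 − 54.5) = 65.22
On Form B, PR 65.22 falls between score 10 (PR 63.6) and 11 (PR 73.9).
Interpolate: 10 + (65.22 − 63.6)/(73.9 − 63.6) × (11 − 10) = 10.2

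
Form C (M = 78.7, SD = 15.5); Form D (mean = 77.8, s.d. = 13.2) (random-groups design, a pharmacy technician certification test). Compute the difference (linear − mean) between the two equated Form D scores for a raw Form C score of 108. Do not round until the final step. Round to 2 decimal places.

Mean-equated: 108 + (77.8 − 78.7) = 107.10
Linear-equated: (13.2/15.5)(108 − 78.7) + 77.8 = 102.752
Difference = 102.752 − 107.10 = -4.35

-4.35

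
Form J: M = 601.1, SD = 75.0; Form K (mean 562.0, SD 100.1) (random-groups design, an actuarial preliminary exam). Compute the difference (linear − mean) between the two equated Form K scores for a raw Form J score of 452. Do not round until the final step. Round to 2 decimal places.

-49.90

Mean-equated: 452 + (562.0 − 601.1) = 412.90
Linear-equated: (100.1/75.0)(452 − 601.1) + 562.0 = 363.001
Difference = 363.001 − 412.90 = -49.90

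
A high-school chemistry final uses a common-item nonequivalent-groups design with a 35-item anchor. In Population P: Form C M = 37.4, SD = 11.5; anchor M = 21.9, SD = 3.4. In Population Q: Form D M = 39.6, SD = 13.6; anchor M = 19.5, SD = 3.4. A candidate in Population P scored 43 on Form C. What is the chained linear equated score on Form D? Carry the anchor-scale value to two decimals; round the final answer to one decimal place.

Form C → anchor (Population P): v = (3.4/11.5)(43 − 37.4) + 21.9 = 23.56
anchor → Form D (Population Q): y = (13.6/3.4)(23.56 − 19.5) + 39.6 = 55.8

55.8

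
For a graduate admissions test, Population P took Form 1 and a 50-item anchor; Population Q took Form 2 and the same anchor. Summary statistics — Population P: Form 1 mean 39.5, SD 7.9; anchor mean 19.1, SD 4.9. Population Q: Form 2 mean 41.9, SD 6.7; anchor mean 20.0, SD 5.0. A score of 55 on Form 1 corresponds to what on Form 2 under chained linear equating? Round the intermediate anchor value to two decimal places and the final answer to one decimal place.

53.6

Form 1 → anchor (Population P): v = (4.9/7.9)(55 − 39.5) + 19.1 = 28.71
anchor → Form 2 (Population Q): y = (6.7/5.0)(28.71 − 20.0) + 41.9 = 53.6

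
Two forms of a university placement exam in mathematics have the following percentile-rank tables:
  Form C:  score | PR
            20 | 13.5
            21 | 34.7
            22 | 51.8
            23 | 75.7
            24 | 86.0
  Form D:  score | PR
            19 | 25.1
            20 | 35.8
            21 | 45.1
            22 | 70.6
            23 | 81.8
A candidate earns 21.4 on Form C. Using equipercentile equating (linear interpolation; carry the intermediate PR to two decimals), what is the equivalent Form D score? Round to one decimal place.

PR of 21.4 on Form C: 34.7 + (21.4 − 21)/(22 − 21) × (51.8 − 34.7) = 41.54
On Form D, PR 41.54 falls between score 20 (PR 35.8) and 21 (PR 45.1).
Interpolate: 20 + (41.54 − 35.8)/(45.1 − 35.8) × (21 − 20) = 20.6

20.6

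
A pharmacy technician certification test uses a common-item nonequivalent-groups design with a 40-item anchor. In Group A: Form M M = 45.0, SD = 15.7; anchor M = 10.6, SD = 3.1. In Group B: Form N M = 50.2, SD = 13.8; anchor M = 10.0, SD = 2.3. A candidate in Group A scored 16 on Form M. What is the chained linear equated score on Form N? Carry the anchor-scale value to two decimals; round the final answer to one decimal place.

Form M → anchor (Group A): v = (3.1/15.7)(16 − 45.0) + 10.6 = 4.87
anchor → Form N (Group B): y = (13.8/2.3)(4.87 − 10.0) + 50.2 = 19.4

19.4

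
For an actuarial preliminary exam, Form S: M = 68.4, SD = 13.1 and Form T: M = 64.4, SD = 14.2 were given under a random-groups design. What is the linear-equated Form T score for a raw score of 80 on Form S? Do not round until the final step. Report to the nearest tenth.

77.0

Linear equating: y = (SD_Y/SD_X)(x − M_X) + M_Y
y = (14.2/13.1)(80 − 68.4) + 64.4
y = 1.083969 × 11.6 + 64.4 = 12.5740 + 64.4 = 77.0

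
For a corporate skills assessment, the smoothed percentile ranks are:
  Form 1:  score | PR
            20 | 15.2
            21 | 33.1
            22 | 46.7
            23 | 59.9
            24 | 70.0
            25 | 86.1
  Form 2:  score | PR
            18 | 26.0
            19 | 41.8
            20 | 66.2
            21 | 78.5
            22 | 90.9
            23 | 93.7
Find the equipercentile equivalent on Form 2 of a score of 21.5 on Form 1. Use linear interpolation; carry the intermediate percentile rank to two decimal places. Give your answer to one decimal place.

18.9

PR of 21.5 on Form 1: 33.1 + (21.5 − 21)/(22 − 21) × (46.7 − 33.1) = 39.90
On Form 2, PR 39.90 falls between score 18 (PR 26.0) and 19 (PR 41.8).
Interpolate: 18 + (39.90 − 26.0)/(41.8 − 26.0) × (19 − 18) = 18.9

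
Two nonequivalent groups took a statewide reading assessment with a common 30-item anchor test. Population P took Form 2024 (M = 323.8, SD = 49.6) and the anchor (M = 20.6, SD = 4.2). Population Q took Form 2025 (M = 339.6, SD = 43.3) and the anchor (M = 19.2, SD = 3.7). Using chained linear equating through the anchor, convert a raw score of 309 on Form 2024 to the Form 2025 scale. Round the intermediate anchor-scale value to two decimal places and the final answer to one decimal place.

Form 2024 → anchor (Population P): v = (4.2/49.6)(309 − 323.8) + 20.6 = 19.35
anchor → Form 2025 (Population Q): y = (43.3/3.7)(19.35 − 19.2) + 339.6 = 341.4

341.4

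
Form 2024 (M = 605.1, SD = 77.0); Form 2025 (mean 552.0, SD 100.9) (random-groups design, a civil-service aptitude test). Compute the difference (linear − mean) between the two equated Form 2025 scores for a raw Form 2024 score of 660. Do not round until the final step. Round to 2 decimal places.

17.04

Mean-equated: 660 + (552.0 − 605.1) = 606.90
Linear-equated: (100.9/77.0)(660 − 605.1) + 552.0 = 623.940
Difference = 623.940 − 606.90 = 17.04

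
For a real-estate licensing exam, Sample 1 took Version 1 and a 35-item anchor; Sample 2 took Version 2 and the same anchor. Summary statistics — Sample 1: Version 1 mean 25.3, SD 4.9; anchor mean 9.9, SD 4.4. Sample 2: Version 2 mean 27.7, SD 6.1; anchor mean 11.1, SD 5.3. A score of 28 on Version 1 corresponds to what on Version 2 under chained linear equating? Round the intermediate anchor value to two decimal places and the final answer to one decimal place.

Version 1 → anchor (Sample 1): v = (4.4/4.9)(28 − 25.3) + 9.9 = 12.32
anchor → Version 2 (Sample 2): y = (6.1/5.3)(12.32 − 11.1) + 27.7 = 29.1

29.1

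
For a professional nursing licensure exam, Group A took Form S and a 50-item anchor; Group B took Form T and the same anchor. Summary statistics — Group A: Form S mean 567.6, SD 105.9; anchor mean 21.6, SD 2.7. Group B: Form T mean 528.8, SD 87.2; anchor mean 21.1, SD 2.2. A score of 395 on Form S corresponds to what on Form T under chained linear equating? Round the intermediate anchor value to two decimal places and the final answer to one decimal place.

374.2

Form S → anchor (Group A): v = (2.7/105.9)(395 − 567.6) + 21.6 = 17.20
anchor → Form T (Group B): y = (87.2/2.2)(17.20 − 21.1) + 528.8 = 374.2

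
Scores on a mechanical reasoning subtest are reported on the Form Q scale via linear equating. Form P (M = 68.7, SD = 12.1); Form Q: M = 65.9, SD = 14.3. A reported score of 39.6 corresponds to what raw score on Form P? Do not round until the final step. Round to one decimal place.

Invert y = (SD_Y/SD_X)(x − M_X) + M_Y:
x = (SD_X/SD_Y)(y − M_Y) + M_X = (12.1/14.3)(39.6 − 65.9) + 68.7
x = 0.846154 × -26.300 + 68.7 = 46.4

46.4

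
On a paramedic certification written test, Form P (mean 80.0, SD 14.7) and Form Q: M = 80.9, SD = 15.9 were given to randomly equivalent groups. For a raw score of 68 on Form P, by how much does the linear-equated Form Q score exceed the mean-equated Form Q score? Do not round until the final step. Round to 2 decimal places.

Mean-equated: 68 + (80.9 − 80.0) = 68.90
Linear-equated: (15.9/14.7)(68 − 80.0) + 80.9 = 67.920
Difference = 67.920 − 68.90 = -0.98

-0.98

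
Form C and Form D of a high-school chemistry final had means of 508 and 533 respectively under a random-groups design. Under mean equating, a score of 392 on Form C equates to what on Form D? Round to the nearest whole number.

Mean equating: y = x + (M_Y − M_X) = 392 + (533 − 508) = 417

417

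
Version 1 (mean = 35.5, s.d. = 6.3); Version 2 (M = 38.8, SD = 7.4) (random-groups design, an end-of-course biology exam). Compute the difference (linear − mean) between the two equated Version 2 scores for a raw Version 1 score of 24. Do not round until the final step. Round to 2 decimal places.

Mean-equated: 24 + (38.8 − 35.5) = 27.30
Linear-equated: (7.4/6.3)(24 − 35.5) + 38.8 = 25.292
Difference = 25.292 − 27.30 = -2.01

-2.01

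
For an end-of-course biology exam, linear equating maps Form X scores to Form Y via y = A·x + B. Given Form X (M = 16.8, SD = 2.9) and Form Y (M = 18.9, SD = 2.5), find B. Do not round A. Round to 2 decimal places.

A = SD_Y / SD_X = 2.5 / 2.9 = 0.862069
B = M_Y − A·M_X = 18.9 − 0.862069 × 16.8 = 4.42

4.42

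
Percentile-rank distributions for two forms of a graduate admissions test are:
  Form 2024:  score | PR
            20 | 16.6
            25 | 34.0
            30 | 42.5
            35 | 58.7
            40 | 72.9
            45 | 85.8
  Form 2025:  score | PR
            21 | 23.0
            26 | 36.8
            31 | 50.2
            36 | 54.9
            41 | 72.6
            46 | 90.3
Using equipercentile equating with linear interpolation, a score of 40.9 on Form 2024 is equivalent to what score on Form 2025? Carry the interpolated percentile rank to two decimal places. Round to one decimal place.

41.7

PR of 40.9 on Form 2024: 72.9 + (40.9 − 40)/(45 − 40) × (85.8 − 72.9) = 75.22
On Form 2025, PR 75.22 falls between score 41 (PR 72.6) and 46 (PR 90.3).
Interpolate: 41 + (75.22 − 72.6)/(90.3 − 72.6) × (46 − 41) = 41.7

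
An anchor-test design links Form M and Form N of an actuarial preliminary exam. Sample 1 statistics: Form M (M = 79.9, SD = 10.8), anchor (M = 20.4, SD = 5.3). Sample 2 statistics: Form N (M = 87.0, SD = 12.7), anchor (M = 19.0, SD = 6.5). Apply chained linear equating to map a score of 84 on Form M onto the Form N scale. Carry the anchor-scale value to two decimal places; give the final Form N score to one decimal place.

Form M → anchor (Sample 1): v = (5.3/10.8)(84 − 79.9) + 20.4 = 22.41
anchor → Form N (Sample 2): y = (12.7/6.5)(22.41 − 19.0) + 87.0 = 93.7

93.7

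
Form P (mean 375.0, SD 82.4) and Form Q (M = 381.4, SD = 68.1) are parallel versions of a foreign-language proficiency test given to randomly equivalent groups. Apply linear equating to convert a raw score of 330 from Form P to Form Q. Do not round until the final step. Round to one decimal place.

Linear equating: y = (SD_Y/SD_X)(x − M_X) + M_Y
y = (68.1/82.4)(330 − 375.0) + 381.4
y = 0.826456 × -45.0 + 381.4 = -37.1905 + 381.4 = 344.2

344.2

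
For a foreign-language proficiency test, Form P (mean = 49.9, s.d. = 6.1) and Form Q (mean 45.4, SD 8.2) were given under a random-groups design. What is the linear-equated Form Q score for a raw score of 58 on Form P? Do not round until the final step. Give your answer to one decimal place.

56.3

Linear equating: y = (SD_Y/SD_X)(x − M_X) + M_Y
y = (8.2/6.1)(58 − 49.9) + 45.4
y = 1.344262 × 8.1 + 45.4 = 10.8885 + 45.4 = 56.3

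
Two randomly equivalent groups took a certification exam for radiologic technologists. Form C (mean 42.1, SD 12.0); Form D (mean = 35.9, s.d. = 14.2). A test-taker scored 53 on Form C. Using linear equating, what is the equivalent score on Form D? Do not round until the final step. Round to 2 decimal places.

48.80

Linear equating: y = (SD_Y/SD_X)(x − M_X) + M_Y
y = (14.2/12.0)(53 − 42.1) + 35.9
y = 1.183333 × 10.9 + 35.9 = 12.8983 + 35.9 = 48.80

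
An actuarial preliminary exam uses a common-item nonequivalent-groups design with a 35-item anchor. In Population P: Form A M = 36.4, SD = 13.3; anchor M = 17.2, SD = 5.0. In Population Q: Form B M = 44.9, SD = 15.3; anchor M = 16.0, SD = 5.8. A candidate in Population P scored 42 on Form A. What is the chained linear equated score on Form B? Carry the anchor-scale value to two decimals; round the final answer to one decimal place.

Form A → anchor (Population P): v = (5.0/13.3)(42 − 36.4) + 17.2 = 19.31
anchor → Form B (Population Q): y = (15.3/5.8)(19.31 − 16.0) + 44.9 = 53.6

53.6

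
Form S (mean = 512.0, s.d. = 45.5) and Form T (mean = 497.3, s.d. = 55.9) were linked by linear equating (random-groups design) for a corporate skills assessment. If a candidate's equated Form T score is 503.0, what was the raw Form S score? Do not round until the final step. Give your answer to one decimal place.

Invert y = (SD_Y/SD_X)(x − M_X) + M_Y:
x = (SD_X/SD_Y)(y − M_Y) + M_X = (45.5/55.9)(503.0 − 497.3) + 512.0
x = 0.813953 × 5.700 + 512.0 = 516.6

516.6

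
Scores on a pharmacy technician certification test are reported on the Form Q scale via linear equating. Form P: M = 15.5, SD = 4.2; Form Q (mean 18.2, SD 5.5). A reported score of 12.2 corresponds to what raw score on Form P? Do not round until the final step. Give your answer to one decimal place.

Invert y = (SD_Y/SD_X)(x − M_X) + M_Y:
x = (SD_X/SD_Y)(y − M_Y) + M_X = (4.2/5.5)(12.2 − 18.2) + 15.5
x = 0.763636 × -6.000 + 15.5 = 10.9

10.9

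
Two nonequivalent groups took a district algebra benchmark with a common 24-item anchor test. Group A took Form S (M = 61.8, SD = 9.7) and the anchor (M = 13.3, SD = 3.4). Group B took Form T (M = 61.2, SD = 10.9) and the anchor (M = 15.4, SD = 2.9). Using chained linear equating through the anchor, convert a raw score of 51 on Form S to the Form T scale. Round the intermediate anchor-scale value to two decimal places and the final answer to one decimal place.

39.1

Form S → anchor (Group A): v = (3.4/9.7)(51 − 61.8) + 13.3 = 9.51
anchor → Form T (Group B): y = (10.9/2.9)(9.51 − 15.4) + 61.2 = 39.1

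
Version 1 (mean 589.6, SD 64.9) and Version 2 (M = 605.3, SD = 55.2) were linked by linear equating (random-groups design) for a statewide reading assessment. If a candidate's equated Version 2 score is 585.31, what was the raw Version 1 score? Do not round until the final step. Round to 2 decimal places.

Invert y = (SD_Y/SD_X)(x − M_X) + M_Y:
x = (SD_X/SD_Y)(y − M_Y) + M_X = (64.9/55.2)(585.31 − 605.3) + 589.6
x = 1.175725 × -19.990 + 589.6 = 566.10

566.10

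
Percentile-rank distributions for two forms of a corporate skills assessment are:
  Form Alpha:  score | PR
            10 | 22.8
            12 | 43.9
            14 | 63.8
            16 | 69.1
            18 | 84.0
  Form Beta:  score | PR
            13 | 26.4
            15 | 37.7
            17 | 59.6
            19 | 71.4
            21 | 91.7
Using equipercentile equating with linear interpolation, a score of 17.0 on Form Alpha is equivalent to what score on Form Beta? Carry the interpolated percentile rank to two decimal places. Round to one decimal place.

19.5

PR of 17.0 on Form Alpha: 69.1 + (17.0 − 16)/(18 − 16) × (84.0 − 69.1) = 76.55
On Form Beta, PR 76.55 falls between score 19 (PR 71.4) and 21 (PR 91.7).
Interpolate: 19 + (76.55 − 71.4)/(91.7 − 71.4) × (21 − 19) = 19.5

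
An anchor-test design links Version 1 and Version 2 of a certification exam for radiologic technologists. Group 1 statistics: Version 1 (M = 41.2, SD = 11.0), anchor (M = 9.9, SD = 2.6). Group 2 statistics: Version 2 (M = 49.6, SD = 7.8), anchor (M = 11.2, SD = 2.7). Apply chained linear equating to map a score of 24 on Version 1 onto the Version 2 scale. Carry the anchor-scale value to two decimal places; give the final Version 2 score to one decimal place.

34.1

Version 1 → anchor (Group 1): v = (2.6/11.0)(24 − 41.2) + 9.9 = 5.83
anchor → Version 2 (Group 2): y = (7.8/2.7)(5.83 − 11.2) + 49.6 = 34.1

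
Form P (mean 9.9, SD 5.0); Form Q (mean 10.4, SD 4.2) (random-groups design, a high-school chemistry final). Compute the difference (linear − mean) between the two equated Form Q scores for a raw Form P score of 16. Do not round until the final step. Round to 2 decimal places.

Mean-equated: 16 + (10.4 − 9.9) = 16.50
Linear-equated: (4.2/5.0)(16 − 9.9) + 10.4 = 15.524
Difference = 15.524 − 16.50 = -0.98

-0.98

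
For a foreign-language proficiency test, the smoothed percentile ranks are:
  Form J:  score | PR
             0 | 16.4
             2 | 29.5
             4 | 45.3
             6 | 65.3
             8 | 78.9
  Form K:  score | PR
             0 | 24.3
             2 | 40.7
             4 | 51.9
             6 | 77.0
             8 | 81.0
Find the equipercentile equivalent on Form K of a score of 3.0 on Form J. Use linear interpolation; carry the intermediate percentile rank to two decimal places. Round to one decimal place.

1.6

PR of 3.0 on Form J: 29.5 + (3.0 − 2)/(4 − 2) × (45.3 − 29.5) = 37.40
On Form K, PR 37.40 falls between score 0 (PR 24.3) and 2 (PR 40.7).
Interpolate: 0 + (37.40 − 24.3)/(40.7 − 24.3) × (2 − 0) = 1.6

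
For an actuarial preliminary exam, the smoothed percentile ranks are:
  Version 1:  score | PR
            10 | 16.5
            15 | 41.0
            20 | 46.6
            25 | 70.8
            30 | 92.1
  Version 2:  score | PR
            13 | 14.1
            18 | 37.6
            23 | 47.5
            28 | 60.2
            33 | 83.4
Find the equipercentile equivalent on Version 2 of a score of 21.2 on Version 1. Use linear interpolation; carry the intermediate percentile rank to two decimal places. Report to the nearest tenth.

24.9

PR of 21.2 on Version 1: 46.6 + (21.2 − 20)/(25 − 20) × (70.8 − 46.6) = 52.41
On Version 2, PR 52.41 falls between score 23 (PR 47.5) and 28 (PR 60.2).
Interpolate: 23 + (52.41 − 47.5)/(60.2 − 47.5) × (28 − 23) = 24.9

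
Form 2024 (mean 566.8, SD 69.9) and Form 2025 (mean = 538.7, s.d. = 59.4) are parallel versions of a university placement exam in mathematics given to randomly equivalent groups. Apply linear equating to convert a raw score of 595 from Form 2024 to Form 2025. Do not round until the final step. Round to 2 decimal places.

562.66

Linear equating: y = (SD_Y/SD_X)(x − M_X) + M_Y
y = (59.4/69.9)(595 − 566.8) + 538.7
y = 0.849785 × 28.2 + 538.7 = 23.9639 + 538.7 = 562.66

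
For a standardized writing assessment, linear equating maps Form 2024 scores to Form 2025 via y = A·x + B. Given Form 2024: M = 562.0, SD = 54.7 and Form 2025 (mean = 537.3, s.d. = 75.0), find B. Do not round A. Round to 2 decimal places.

-233.27

A = SD_Y / SD_X = 75.0 / 54.7 = 1.371115
B = M_Y − A·M_X = 537.3 − 1.371115 × 562.0 = -233.27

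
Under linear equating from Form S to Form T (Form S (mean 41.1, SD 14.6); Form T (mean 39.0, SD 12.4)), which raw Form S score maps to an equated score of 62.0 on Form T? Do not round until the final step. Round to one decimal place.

Invert y = (SD_Y/SD_X)(x − M_X) + M_Y:
x = (SD_X/SD_Y)(y − M_Y) + M_X = (14.6/12.4)(62.0 − 39.0) + 41.1
x = 1.177419 × 23.000 + 41.1 = 68.2

68.2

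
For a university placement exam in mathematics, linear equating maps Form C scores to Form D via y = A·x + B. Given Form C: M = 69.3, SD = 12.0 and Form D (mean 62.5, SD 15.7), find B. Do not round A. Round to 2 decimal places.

A = SD_Y / SD_X = 15.7 / 12.0 = 1.308333
B = M_Y − A·M_X = 62.5 − 1.308333 × 69.3 = -28.17

-28.17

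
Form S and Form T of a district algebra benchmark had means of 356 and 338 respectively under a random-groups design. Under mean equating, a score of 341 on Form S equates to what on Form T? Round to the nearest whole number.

323

Mean equating: y = x + (M_Y − M_X) = 341 + (338 − 356) = 323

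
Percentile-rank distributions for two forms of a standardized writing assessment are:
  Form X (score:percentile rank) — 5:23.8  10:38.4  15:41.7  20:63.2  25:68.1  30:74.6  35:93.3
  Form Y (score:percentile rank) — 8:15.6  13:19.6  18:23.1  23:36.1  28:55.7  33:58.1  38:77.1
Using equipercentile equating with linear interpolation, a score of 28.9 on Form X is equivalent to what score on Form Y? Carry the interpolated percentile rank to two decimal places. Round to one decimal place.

37.0

PR of 28.9 on Form X: 68.1 + (28.9 − 25)/(30 − 25) × (74.6 − 68.1) = 73.17
On Form Y, PR 73.17 falls between score 33 (PR 58.1) and 38 (PR 77.1).
Interpolate: 33 + (73.17 − 58.1)/(77.1 − 58.1) × (38 − 33) = 37.0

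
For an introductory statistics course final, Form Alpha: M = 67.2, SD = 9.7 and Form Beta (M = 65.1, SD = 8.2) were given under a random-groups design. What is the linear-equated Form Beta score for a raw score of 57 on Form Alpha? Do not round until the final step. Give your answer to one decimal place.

56.5

Linear equating: y = (SD_Y/SD_X)(x − M_X) + M_Y
y = (8.2/9.7)(57 − 67.2) + 65.1
y = 0.845361 × -10.2 + 65.1 = -8.6227 + 65.1 = 56.5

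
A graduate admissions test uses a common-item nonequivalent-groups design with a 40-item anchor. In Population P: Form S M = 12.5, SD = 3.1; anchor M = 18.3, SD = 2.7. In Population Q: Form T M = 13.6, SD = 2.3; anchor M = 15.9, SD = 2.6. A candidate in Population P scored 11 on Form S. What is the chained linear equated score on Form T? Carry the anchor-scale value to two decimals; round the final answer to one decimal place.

Form S → anchor (Population P): v = (2.7/3.1)(11 − 12.5) + 18.3 = 16.99
anchor → Form T (Population Q): y = (2.3/2.6)(16.99 − 15.9) + 13.6 = 14.6

14.6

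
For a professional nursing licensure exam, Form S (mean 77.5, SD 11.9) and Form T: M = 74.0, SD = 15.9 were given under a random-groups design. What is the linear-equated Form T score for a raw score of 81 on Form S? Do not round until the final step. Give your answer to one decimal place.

78.7

Linear equating: y = (SD_Y/SD_X)(x − M_X) + M_Y
y = (15.9/11.9)(81 − 77.5) + 74.0
y = 1.336134 × 3.5 + 74.0 = 4.6765 + 74.0 = 78.7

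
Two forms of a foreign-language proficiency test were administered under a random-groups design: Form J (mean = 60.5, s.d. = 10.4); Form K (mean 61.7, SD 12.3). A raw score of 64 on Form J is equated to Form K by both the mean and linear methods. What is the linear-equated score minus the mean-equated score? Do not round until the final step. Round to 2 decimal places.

Mean-equated: 64 + (61.7 − 60.5) = 65.20
Linear-equated: (12.3/10.4)(64 − 60.5) + 61.7 = 65.839
Difference = 65.839 − 65.20 = 0.64

0.64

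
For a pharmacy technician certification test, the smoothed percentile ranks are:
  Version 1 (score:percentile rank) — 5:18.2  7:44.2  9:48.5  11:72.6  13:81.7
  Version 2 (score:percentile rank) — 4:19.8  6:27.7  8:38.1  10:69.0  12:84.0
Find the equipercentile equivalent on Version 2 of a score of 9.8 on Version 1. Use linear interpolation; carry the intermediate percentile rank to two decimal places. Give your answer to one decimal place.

9.3

PR of 9.8 on Version 1: 48.5 + (9.8 − 9)/(11 − 9) × (72.6 − 48.5) = 58.14
On Version 2, PR 58.14 falls between score 8 (PR 38.1) and 10 (PR 69.0).
Interpolate: 8 + (58.14 − 38.1)/(69.0 − 38.1) × (10 − 8) = 9.3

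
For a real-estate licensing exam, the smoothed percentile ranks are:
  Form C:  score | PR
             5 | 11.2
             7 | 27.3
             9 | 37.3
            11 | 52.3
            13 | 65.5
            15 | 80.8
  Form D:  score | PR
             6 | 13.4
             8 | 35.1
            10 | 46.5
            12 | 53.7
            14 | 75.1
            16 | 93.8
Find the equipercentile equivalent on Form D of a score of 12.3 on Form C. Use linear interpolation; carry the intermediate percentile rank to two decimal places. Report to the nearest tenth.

PR of 12.3 on Form C: 52.3 + (12.3 − 11)/(13 − 11) × (65.5 − 52.3) = 60.88
On Form D, PR 60.88 falls between score 12 (PR 53.7) and 14 (PR 75.1).
Interpolate: 12 + (60.88 − 53.7)/(75.1 − 53.7) × (14 − 12) = 12.7

12.7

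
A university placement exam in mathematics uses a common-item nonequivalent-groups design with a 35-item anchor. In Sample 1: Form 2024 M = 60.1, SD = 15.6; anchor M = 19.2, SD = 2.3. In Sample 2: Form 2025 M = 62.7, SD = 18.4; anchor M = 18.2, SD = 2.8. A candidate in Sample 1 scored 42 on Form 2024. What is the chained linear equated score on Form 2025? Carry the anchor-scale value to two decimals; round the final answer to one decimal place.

51.7

Form 2024 → anchor (Sample 1): v = (2.3/15.6)(42 − 60.1) + 19.2 = 16.53
anchor → Form 2025 (Sample 2): y = (18.4/2.8)(16.53 − 18.2) + 62.7 = 51.7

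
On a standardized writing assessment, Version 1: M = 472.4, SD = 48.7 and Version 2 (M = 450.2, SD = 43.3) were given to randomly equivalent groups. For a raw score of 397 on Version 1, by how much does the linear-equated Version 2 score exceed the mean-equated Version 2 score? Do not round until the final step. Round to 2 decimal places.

8.36

Mean-equated: 397 + (450.2 − 472.4) = 374.80
Linear-equated: (43.3/48.7)(397 − 472.4) + 450.2 = 383.161
Difference = 383.161 − 374.80 = 8.36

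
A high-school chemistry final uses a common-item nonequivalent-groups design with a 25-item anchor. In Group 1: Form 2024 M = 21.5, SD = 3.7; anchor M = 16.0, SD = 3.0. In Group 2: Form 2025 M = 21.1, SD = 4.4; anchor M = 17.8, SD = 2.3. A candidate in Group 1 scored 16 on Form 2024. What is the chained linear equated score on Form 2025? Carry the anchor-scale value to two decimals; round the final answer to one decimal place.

9.1

Form 2024 → anchor (Group 1): v = (3.0/3.7)(16 − 21.5) + 16.0 = 11.54
anchor → Form 2025 (Group 2): y = (4.4/2.3)(11.54 − 17.8) + 21.1 = 9.1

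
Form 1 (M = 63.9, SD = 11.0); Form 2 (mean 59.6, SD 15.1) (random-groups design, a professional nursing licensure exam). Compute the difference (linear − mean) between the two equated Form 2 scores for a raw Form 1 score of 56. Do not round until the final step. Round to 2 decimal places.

-2.94

Mean-equated: 56 + (59.6 − 63.9) = 51.70
Linear-equated: (15.1/11.0)(56 − 63.9) + 59.6 = 48.755
Difference = 48.755 − 51.70 = -2.94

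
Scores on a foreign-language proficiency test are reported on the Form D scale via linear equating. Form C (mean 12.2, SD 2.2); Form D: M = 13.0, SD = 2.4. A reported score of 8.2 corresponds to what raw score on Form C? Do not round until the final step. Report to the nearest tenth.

7.8

Invert y = (SD_Y/SD_X)(x − M_X) + M_Y:
x = (SD_X/SD_Y)(y − M_Y) + M_X = (2.2/2.4)(8.2 − 13.0) + 12.2
x = 0.916667 × -4.800 + 12.2 = 7.8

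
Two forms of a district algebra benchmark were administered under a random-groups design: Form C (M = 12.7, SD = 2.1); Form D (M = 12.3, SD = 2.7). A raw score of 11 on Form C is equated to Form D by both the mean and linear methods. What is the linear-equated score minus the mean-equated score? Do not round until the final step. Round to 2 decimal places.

-0.49

Mean-equated: 11 + (12.3 − 12.7) = 10.60
Linear-equated: (2.7/2.1)(11 − 12.7) + 12.3 = 10.114
Difference = 10.114 − 10.60 = -0.49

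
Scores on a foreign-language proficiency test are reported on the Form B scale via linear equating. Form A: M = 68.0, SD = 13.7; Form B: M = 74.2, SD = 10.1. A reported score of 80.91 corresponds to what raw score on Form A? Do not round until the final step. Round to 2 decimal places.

Invert y = (SD_Y/SD_X)(x − M_X) + M_Y:
x = (SD_X/SD_Y)(y − M_Y) + M_X = (13.7/10.1)(80.91 − 74.2) + 68.0
x = 1.356436 × 6.710 + 68.0 = 77.10

77.10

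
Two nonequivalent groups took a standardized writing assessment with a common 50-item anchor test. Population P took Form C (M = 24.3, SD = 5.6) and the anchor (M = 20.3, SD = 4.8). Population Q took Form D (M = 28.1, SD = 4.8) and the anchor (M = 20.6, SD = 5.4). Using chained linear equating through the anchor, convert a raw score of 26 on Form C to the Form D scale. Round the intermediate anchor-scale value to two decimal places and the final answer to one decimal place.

29.1

Form C → anchor (Population P): v = (4.8/5.6)(26 − 24.3) + 20.3 = 21.76
anchor → Form D (Population Q): y = (4.8/5.4)(21.76 − 20.6) + 28.1 = 29.1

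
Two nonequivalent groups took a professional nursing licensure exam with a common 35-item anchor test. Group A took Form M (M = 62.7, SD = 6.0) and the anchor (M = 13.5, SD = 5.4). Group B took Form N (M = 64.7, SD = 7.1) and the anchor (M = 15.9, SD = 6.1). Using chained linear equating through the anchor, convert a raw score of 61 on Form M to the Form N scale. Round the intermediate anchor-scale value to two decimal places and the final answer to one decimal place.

60.1

Form M → anchor (Group A): v = (5.4/6.0)(61 − 62.7) + 13.5 = 11.97
anchor → Form N (Group B): y = (7.1/6.1)(11.97 − 15.9) + 64.7 = 60.1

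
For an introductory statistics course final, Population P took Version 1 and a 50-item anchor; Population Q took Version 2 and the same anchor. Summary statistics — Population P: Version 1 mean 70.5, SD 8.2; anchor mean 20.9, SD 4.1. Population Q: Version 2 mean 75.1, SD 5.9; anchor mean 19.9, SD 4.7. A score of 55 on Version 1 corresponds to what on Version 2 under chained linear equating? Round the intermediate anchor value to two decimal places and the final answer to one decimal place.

66.6

Version 1 → anchor (Population P): v = (4.1/8.2)(55 − 70.5) + 20.9 = 13.15
anchor → Version 2 (Population Q): y = (5.9/4.7)(13.15 − 19.9) + 75.1 = 66.6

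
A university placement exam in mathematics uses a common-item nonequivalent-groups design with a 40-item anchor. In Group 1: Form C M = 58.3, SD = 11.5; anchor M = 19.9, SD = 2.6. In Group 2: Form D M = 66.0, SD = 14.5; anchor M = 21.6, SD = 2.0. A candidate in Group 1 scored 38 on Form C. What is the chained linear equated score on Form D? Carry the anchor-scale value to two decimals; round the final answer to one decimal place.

Form C → anchor (Group 1): v = (2.6/11.5)(38 − 58.3) + 19.9 = 15.31
anchor → Form D (Group 2): y = (14.5/2.0)(15.31 − 21.6) + 66.0 = 20.4

20.4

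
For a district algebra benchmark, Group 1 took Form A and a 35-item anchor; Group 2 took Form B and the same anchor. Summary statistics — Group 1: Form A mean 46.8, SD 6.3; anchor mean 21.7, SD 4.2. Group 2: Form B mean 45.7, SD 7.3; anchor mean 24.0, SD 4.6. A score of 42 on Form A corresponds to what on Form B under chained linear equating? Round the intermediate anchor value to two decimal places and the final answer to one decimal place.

37.0

Form A → anchor (Group 1): v = (4.2/6.3)(42 − 46.8) + 21.7 = 18.50
anchor → Form B (Group 2): y = (7.3/4.6)(18.50 − 24.0) + 45.7 = 37.0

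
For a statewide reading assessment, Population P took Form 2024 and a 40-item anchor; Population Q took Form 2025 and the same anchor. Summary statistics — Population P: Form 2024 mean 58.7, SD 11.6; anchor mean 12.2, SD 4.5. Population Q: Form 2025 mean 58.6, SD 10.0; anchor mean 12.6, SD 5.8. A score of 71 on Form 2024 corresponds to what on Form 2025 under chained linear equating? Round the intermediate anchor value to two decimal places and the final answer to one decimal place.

66.1

Form 2024 → anchor (Population P): v = (4.5/11.6)(71 − 58.7) + 12.2 = 16.97
anchor → Form 2025 (Population Q): y = (10.0/5.8)(16.97 − 12.6) + 58.6 = 66.1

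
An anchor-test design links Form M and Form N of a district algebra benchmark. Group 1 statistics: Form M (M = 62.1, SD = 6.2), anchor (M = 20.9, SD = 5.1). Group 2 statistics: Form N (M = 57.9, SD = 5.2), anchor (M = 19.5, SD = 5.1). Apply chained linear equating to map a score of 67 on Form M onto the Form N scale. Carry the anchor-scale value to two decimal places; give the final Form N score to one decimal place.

63.4

Form M → anchor (Group 1): v = (5.1/6.2)(67 − 62.1) + 20.9 = 24.93
anchor → Form N (Group 2): y = (5.2/5.1)(24.93 − 19.5) + 57.9 = 63.4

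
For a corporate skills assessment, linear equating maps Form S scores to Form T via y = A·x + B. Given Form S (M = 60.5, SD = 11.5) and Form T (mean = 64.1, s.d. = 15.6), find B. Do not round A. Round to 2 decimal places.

-17.97

A = SD_Y / SD_X = 15.6 / 11.5 = 1.356522
B = M_Y − A·M_X = 64.1 − 1.356522 × 60.5 = -17.97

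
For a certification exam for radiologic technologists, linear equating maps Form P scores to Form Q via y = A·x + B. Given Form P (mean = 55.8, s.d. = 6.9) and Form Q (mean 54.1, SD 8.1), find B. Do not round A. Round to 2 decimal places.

A = SD_Y / SD_X = 8.1 / 6.9 = 1.173913
B = M_Y − A·M_X = 54.1 − 1.173913 × 55.8 = -11.40

-11.40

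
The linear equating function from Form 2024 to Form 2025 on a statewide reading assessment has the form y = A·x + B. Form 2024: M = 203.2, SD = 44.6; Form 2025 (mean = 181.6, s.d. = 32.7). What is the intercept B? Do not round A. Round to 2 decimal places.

32.62

A = SD_Y / SD_X = 32.7 / 44.6 = 0.733184
B = M_Y − A·M_X = 181.6 − 0.733184 × 203.2 = 32.62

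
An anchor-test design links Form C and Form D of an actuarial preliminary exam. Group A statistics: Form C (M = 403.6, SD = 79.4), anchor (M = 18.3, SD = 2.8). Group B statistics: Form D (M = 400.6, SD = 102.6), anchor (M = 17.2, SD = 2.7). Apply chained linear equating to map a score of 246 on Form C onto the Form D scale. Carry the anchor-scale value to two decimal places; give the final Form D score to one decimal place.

Form C → anchor (Group A): v = (2.8/79.4)(246 − 403.6) + 18.3 = 12.74
anchor → Form D (Group B): y = (102.6/2.7)(12.74 − 17.2) + 400.6 = 231.1

231.1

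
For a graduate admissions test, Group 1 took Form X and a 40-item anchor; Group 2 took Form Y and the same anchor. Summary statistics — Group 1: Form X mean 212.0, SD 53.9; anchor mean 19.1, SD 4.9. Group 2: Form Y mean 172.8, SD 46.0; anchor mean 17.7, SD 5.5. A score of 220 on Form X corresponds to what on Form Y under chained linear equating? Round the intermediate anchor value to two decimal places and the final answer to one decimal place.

Form X → anchor (Group 1): v = (4.9/53.9)(220 − 212.0) + 19.1 = 19.83
anchor → Form Y (Group 2): y = (46.0/5.5)(19.83 − 17.7) + 172.8 = 190.6

190.6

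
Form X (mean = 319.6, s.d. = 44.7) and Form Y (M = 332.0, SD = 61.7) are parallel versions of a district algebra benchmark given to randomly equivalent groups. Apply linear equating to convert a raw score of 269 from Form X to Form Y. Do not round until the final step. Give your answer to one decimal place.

262.2

Linear equating: y = (SD_Y/SD_X)(x − M_X) + M_Y
y = (61.7/44.7)(269 − 319.6) + 332.0
y = 1.380313 × -50.6 + 332.0 = -69.8438 + 332.0 = 262.2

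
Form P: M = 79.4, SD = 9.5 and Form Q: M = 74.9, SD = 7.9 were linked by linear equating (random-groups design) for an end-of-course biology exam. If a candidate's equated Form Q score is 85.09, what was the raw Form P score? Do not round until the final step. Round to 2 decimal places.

Invert y = (SD_Y/SD_X)(x − M_X) + M_Y:
x = (SD_X/SD_Y)(y − M_Y) + M_X = (9.5/7.9)(85.09 − 74.9) + 79.4
x = 1.202532 × 10.190 + 79.4 = 91.65

91.65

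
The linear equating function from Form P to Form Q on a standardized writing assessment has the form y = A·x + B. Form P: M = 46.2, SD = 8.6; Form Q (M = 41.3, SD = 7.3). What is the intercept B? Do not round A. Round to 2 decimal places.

2.08

A = SD_Y / SD_X = 7.3 / 8.6 = 0.848837
B = M_Y − A·M_X = 41.3 − 0.848837 × 46.2 = 2.08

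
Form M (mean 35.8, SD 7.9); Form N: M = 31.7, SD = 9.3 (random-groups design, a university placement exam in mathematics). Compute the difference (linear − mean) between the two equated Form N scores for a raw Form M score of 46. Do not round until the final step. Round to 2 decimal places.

1.81

Mean-equated: 46 + (31.7 − 35.8) = 41.90
Linear-equated: (9.3/7.9)(46 − 35.8) + 31.7 = 43.708
Difference = 43.708 − 41.90 = 1.81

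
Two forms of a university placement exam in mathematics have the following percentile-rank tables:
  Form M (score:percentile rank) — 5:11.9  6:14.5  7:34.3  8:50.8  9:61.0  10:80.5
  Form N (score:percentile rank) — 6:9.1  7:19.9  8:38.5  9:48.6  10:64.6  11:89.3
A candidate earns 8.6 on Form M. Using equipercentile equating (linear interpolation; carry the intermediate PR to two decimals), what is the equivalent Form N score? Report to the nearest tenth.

9.5

PR of 8.6 on Form M: 50.8 + (8.6 − 8)/(9 − 8) × (61.0 − 50.8) = 56.92
On Form N, PR 56.92 falls between score 9 (PR 48.6) and 10 (PR 64.6).
Interpolate: 9 + (56.92 − 48.6)/(64.6 − 48.6) × (10 − 9) = 9.5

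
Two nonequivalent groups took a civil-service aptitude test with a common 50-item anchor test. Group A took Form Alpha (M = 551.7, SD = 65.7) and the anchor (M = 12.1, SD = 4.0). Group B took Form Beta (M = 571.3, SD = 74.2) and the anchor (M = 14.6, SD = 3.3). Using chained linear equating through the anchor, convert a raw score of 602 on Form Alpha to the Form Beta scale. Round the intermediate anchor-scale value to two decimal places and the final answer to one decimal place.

583.9

Form Alpha → anchor (Group A): v = (4.0/65.7)(602 − 551.7) + 12.1 = 15.16
anchor → Form Beta (Group B): y = (74.2/3.3)(15.16 − 14.6) + 571.3 = 583.9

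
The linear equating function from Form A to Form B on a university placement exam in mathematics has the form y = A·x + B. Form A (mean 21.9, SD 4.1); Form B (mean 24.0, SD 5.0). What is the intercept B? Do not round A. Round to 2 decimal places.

-2.71

A = SD_Y / SD_X = 5.0 / 4.1 = 1.219512
B = M_Y − A·M_X = 24.0 − 1.219512 × 21.9 = -2.71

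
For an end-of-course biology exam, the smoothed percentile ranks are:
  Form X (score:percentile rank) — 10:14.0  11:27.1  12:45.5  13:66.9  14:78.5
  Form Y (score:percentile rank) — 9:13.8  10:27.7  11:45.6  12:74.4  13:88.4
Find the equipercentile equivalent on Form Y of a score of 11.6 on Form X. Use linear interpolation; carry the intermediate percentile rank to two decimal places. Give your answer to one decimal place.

10.6

PR of 11.6 on Form X: 27.1 + (11.6 − 11)/(12 − 11) × (45.5 − 27.1) = 38.14
On Form Y, PR 38.14 falls between score 10 (PR 27.7) and 11 (PR 45.6).
Interpolate: 10 + (38.14 − 27.7)/(45.6 − 27.7) × (11 − 10) = 10.6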